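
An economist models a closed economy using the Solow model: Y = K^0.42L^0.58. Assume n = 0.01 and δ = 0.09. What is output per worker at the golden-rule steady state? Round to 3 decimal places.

y_gold ≈ 2.827

The effective depreciation rate is n + δ = 0.01 + 0.09 = 0.1.
At the golden rule the marginal product of capital equals n+δ: 0.42·k^(0.42−1) = 0.1. Solving, k_gold = (0.42/0.1)^(1/0.58) ≈ 11.8732.
Output: y_gold = k_gold^0.42 = 11.8732^0.42 ≈ 2.8270.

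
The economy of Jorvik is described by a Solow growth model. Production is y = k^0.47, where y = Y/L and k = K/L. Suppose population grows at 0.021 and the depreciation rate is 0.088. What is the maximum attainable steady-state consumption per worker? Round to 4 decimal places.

n + δ = 0.021 + 0.088 = 0.109.
Maximizing c = f(k) − (n+δ)·k gives f'(k) = n+δ, i.e. 0.47·k^(0.47−1) = 0.109, so k_gold = (0.47/0.109)^(1/0.53) ≈ 15.7577.
y_gold = 15.7577^0.47 ≈ 3.6544.
c_gold = y_gold − (n+δ)·k_gold = 3.6544 − 0.109·15.7577 ≈ 1.9369.

c_gold ≈ 1.9369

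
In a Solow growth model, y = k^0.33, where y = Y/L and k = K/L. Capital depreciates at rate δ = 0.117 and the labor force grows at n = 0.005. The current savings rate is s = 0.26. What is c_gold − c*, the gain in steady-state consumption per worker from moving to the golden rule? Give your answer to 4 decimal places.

Capital per worker breaks even when investment replaces (n + δ)·k; here n + δ = 0.122.
Current steady state (s = 0.26): k* = (0.26/0.122)^(1/0.67) ≈ 3.0936, y* = 3.0936^0.33 ≈ 1.4516, c* = (1−0.26)·1.4516 ≈ 1.0742.
Golden rule sets MPK = n+δ: 0.33·k^(0.33−1) = 0.122, so k_gold = (0.33/0.122)^(1/0.67) ≈ 4.4158.
y_gold = 4.4158^0.33 ≈ 1.6325, c_gold = y_gold − 0.122·k_gold ≈ 1.0938.
Gain: Δc = 1.0938 − 1.0742 ≈ 0.0196.

Δc ≈ 0.0196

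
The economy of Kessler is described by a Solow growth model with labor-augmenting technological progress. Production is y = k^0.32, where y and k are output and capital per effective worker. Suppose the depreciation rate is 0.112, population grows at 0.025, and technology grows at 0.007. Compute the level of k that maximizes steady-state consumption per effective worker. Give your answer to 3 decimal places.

The effective depreciation rate is n + g + δ = 0.025 + 0.007 + 0.112 = 0.144.
At the golden rule the marginal product of capital equals n+g+δ: 0.32·k^(0.32−1) = 0.144. Solving, k_gold = (0.32/0.144)^(1/0.68) ≈ 3.2358.

k_gold ≈ 3.236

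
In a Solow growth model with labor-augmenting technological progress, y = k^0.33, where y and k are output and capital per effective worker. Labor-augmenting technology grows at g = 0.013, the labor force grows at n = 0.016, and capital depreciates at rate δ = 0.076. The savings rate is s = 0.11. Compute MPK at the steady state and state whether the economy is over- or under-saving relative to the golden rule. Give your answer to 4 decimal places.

The effective depreciation rate is n + g + δ = 0.016 + 0.013 + 0.076 = 0.105.
Steady-state k*: s·k^0.33 = 0.105·k gives k* = (0.11/0.105)^(1/0.67) ≈ 1.0719.
MPK = 0.33·1.0719^(-0.67) ≈ 0.3150.
MPK > n+g+δ = 0.105, so the economy is dynamically efficient (under-saving).

under-saving; MPK ≈ 0.3150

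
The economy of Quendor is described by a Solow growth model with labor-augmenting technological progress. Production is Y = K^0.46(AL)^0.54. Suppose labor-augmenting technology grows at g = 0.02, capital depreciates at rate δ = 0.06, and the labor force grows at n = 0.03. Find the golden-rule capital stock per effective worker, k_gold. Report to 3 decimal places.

n + g + δ = 0.03 + 0.02 + 0.06 = 0.11.
Maximizing c = f(k) − (n+g+δ)·k gives f'(k) = n+g+δ, i.e. 0.46·k^(0.46−1) = 0.11, so k_gold = (0.46/0.11)^(1/0.54) ≈ 14.1474.

k_gold ≈ 14.147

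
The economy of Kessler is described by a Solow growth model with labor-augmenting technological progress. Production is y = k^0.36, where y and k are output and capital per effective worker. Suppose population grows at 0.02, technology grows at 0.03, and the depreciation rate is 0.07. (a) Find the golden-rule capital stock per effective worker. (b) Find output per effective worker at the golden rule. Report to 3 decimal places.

Break-even investment rate: n + g + δ = 0.02 + 0.03 + 0.07 = 0.12.
Golden rule sets MPK = n+g+δ: 0.36·k^(0.36−1) = 0.12, so k_gold = (0.36/0.12)^(1/0.64) ≈ 5.5655.
y_gold = 5.5655^0.36 ≈ 1.8552.

(a) k_gold ≈ 5.565; (b) y_gold ≈ 1.855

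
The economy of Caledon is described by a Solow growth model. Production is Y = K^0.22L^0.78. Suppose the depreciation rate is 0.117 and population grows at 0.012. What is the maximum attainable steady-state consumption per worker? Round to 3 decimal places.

n + δ = 0.012 + 0.117 = 0.129.
At the golden rule the marginal product of capital equals n+δ: 0.22·k^(0.22−1) = 0.129. Solving, k_gold = (0.22/0.129)^(1/0.78) ≈ 1.9825.
y_gold = 1.9825^0.22 ≈ 1.1625.
c_gold = y_gold − (n+δ)·k_gold = 1.1625 − 0.129·1.9825 ≈ 0.9067.

c_gold ≈ 0.907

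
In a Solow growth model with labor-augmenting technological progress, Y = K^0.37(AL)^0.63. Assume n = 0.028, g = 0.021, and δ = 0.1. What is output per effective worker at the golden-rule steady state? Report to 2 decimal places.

y_gold ≈ 1.71

n + g + δ = 0.028 + 0.021 + 0.1 = 0.149.
Maximizing c = f(k) − (n+g+δ)·k gives f'(k) = n+g+δ, i.e. 0.37·k^(0.37−1) = 0.149, so k_gold = (0.37/0.149)^(1/0.63) ≈ 4.2365.
Output: y_gold = k_gold^0.37 = 4.2365^0.37 ≈ 1.7061.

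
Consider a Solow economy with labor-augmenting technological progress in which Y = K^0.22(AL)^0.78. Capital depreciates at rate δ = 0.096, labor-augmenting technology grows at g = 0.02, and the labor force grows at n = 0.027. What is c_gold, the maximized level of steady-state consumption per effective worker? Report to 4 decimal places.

Break-even investment rate: n + g + δ = 0.027 + 0.02 + 0.096 = 0.143.
Maximizing c = f(k) − (n+g+δ)·k gives f'(k) = n+g+δ, i.e. 0.22·k^(0.22−1) = 0.143, so k_gold = (0.22/0.143)^(1/0.78) ≈ 1.7372.
y_gold = 1.7372^0.22 ≈ 1.1292.
c_gold = y_gold − (n+g+δ)·k_gold = 1.1292 − 0.143·1.7372 ≈ 0.8808.

c_gold ≈ 0.8808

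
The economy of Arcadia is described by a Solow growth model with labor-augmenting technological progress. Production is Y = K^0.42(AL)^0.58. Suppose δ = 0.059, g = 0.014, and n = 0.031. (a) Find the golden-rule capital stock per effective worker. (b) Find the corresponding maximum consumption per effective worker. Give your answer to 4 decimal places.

Capital per effective worker breaks even when investment replaces (n + g + δ)·k; here n + g + δ = 0.104.
Golden rule sets MPK = n+g+δ: 0.42·k^(0.42−1) = 0.104, so k_gold = (0.42/0.104)^(1/0.58) ≈ 11.0969.
y_gold = 11.0969^0.42 ≈ 2.7478; c_gold = y_gold − 0.104·k_gold ≈ 1.5937.

(a) k_gold ≈ 11.0969; (b) c_gold ≈ 1.5937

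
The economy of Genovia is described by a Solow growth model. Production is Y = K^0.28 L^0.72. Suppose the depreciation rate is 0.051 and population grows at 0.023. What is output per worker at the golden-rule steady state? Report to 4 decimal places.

y_gold ≈ 1.6778

The effective depreciation rate is n + δ = 0.023 + 0.051 = 0.074.
At the golden rule the marginal product of capital equals n+δ: 0.28·k^(0.28−1) = 0.074. Solving, k_gold = (0.28/0.074)^(1/0.72) ≈ 6.3486.
Output: y_gold = k_gold^0.28 = 6.3486^0.28 ≈ 1.6778.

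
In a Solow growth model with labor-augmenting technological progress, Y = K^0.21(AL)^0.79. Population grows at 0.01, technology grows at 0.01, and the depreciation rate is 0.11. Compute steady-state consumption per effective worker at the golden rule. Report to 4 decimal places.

The effective depreciation rate is n + g + δ = 0.01 + 0.01 + 0.11 = 0.13.
At the golden rule the marginal product of capital equals n+g+δ: 0.21·k^(0.21−1) = 0.13. Solving, k_gold = (0.21/0.13)^(1/0.79) ≈ 1.8350.
y_gold = 1.8350^0.21 ≈ 1.1360.
c_gold = y_gold − (n+g+δ)·k_gold = 1.1360 − 0.13·1.8350 ≈ 0.8974.

c_gold ≈ 0.8974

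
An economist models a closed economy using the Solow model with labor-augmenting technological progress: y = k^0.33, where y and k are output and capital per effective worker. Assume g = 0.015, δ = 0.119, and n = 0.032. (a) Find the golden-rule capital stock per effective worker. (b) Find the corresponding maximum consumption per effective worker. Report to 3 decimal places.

(a) k_gold ≈ 2.789; (b) c_gold ≈ 0.940

n + g + δ = 0.032 + 0.015 + 0.119 = 0.166.
Golden rule sets MPK = n+g+δ: 0.33·k^(0.33−1) = 0.166, so k_gold = (0.33/0.166)^(1/0.67) ≈ 2.7886.
y_gold = 2.7886^0.33 ≈ 1.4027; c_gold = y_gold − 0.166·k_gold ≈ 0.9398.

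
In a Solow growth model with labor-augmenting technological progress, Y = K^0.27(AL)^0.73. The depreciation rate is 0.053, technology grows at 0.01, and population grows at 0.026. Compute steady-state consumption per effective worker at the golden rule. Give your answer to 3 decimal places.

n + g + δ = 0.026 + 0.01 + 0.053 = 0.089.
Maximizing c = f(k) − (n+g+δ)·k gives f'(k) = n+g+δ, i.e. 0.27·k^(0.27−1) = 0.089, so k_gold = (0.27/0.089)^(1/0.73) ≈ 4.5734.
y_gold = 4.5734^0.27 ≈ 1.5075.
c_gold = y_gold − (n+g+δ)·k_gold = 1.5075 − 0.089·4.5734 ≈ 1.1005.

c_gold ≈ 1.100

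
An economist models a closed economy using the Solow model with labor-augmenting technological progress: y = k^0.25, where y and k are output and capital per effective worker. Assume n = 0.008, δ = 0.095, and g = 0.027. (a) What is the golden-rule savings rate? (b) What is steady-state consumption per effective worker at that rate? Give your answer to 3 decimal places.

Capital per effective worker breaks even when investment replaces (n + g + δ)·k; here n + g + δ = 0.13.
For Cobb-Douglas, s_gold equals capital's share: s_gold = 0.25.
At the golden rule the marginal product of capital equals n+g+δ: 0.25·k^(0.25−1) = 0.13. Solving, k_gold = (0.25/0.13)^(1/0.75) ≈ 2.3915.
y_gold = 2.3915^0.25 ≈ 1.2436; c_gold = (1−0.25)·y_gold ≈ 0.9327.

(a) s_gold = 0.250; (b) c_gold ≈ 0.933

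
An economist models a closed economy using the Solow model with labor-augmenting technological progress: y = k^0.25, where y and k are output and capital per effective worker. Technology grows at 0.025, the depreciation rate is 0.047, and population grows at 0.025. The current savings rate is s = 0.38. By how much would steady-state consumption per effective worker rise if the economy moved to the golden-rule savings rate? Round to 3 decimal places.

The effective depreciation rate is n + g + δ = 0.025 + 0.025 + 0.047 = 0.097.
Current steady state (s = 0.38): k* = (0.38/0.097)^(1/0.75) ≈ 6.1756, y* = 6.1756^0.25 ≈ 1.5764, c* = (1−0.38)·1.5764 ≈ 0.9774.
Maximizing c = f(k) − (n+g+δ)·k gives f'(k) = n+g+δ, i.e. 0.25·k^(0.25−1) = 0.097, so k_gold = (0.25/0.097)^(1/0.75) ≈ 3.5337.
y_gold = 3.5337^0.25 ≈ 1.3711, c_gold = y_gold − 0.097·k_gold ≈ 1.0283.
Gain: Δc = 1.0283 − 0.9774 ≈ 0.0509.

Δc ≈ 0.051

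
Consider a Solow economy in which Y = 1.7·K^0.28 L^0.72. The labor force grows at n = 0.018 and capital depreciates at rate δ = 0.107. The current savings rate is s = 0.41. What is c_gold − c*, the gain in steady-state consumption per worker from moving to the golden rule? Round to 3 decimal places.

Δc ≈ 0.102

The effective depreciation rate is n + δ = 0.018 + 0.107 = 0.125.
Current steady state (s = 0.41): k* = (0.41·1.7/0.125)^(1/0.72) ≈ 10.8783, y* = 1.7·10.8783^0.28 ≈ 3.3165, c* = (1−0.41)·3.3165 ≈ 1.9568.
Golden rule sets MPK = n+δ: 0.28·1.7·k^(0.28−1) = 0.125, so k_gold = (0.28·1.7/0.125)^(1/0.72) ≈ 6.4051.
y_gold = 1.7·6.4051^0.28 ≈ 2.8594, c_gold = y_gold − 0.125·k_gold ≈ 2.0588.
Gain: Δc = 2.0588 − 1.9568 ≈ 0.1020.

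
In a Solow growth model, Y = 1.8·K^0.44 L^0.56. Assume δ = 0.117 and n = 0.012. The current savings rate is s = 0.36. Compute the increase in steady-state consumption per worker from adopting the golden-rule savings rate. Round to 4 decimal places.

Capital per worker breaks even when investment replaces (n + δ)·k; here n + δ = 0.129.
Current steady state (s = 0.36): k* = (0.36·1.8/0.129)^(1/0.56) ≈ 17.8550, y* = 1.8·17.8550^0.44 ≈ 6.3980, c* = (1−0.36)·6.3980 ≈ 4.0947.
Setting f'(k) = n+δ gives 0.44·1.8·k^(0.44−1) = 0.129, hence k_gold = (0.44·1.8/0.129)^(1/0.56) ≈ 25.5496.
y_gold = 1.8·25.5496^0.44 ≈ 7.4907, c_gold = y_gold − 0.129·k_gold ≈ 4.1948.
Gain: Δc = 4.1948 − 4.0947 ≈ 0.1000.

Δc ≈ 0.1000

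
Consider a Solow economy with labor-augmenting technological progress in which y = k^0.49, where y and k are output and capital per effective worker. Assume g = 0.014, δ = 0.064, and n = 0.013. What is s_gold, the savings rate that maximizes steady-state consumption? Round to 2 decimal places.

n + g + δ = 0.013 + 0.014 + 0.064 = 0.091.
At the golden rule MPK = n+g+δ, and in any Cobb-Douglas steady state s = (n+g+δ)·k/y = MPK·k/y = capital's share 0.49.

s_gold = 0.49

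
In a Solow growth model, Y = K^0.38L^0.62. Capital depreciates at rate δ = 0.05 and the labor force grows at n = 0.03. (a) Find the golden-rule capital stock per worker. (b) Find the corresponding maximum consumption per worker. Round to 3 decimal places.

(a) k_gold ≈ 12.344; (b) c_gold ≈ 1.611

The effective depreciation rate is n + δ = 0.03 + 0.05 = 0.08.
Maximizing c = f(k) − (n+δ)·k gives f'(k) = n+δ, i.e. 0.38·k^(0.38−1) = 0.08, so k_gold = (0.38/0.08)^(1/0.62) ≈ 12.3436.
y_gold = 12.3436^0.38 ≈ 2.5986; c_gold = y_gold − 0.08·k_gold ≈ 1.6112.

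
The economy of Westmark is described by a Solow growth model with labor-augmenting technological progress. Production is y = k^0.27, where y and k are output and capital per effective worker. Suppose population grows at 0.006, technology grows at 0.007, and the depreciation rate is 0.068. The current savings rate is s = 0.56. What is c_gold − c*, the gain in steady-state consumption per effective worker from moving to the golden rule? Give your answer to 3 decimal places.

n + g + δ = 0.006 + 0.007 + 0.068 = 0.081.
Current steady state (s = 0.56): k* = (0.56/0.081)^(1/0.73) ≈ 14.1344, y* = 14.1344^0.27 ≈ 2.0444, c* = (1−0.56)·2.0444 ≈ 0.8996.
Setting f'(k) = n+g+δ gives 0.27·k^(0.27−1) = 0.081, hence k_gold = (0.27/0.081)^(1/0.73) ≈ 5.2032.
y_gold = 5.2032^0.27 ≈ 1.5610, c_gold = y_gold − 0.081·k_gold ≈ 1.1395.
Gain: Δc = 1.1395 − 0.8996 ≈ 0.2400.

Δc ≈ 0.240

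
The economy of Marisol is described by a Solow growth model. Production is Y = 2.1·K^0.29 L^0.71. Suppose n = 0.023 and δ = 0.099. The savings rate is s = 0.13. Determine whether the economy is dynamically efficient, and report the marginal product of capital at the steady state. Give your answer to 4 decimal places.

The effective depreciation rate is n + δ = 0.023 + 0.099 = 0.122.
Steady-state k*: s·A·k^0.29 = 0.122·k gives k* = (0.13·2.1/0.122)^(1/0.71) ≈ 3.1094.
MPK = 0.29·2.1·3.1094^(-0.71) ≈ 0.2722.
MPK > n+δ = 0.122, so the economy is dynamically efficient (under-saving).

dynamically efficient; MPK ≈ 0.2722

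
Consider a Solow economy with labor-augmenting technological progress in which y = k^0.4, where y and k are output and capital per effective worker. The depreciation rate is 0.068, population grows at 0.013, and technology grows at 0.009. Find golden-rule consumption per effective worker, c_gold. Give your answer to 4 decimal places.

c_gold ≈ 1.6219

Break-even investment rate: n + g + δ = 0.013 + 0.009 + 0.068 = 0.09.
At the golden rule the marginal product of capital equals n+g+δ: 0.4·k^(0.4−1) = 0.09. Solving, k_gold = (0.4/0.09)^(1/0.6) ≈ 12.0142.
y_gold = 12.0142^0.4 ≈ 2.7032.
c_gold = y_gold − (n+g+δ)·k_gold = 2.7032 − 0.09·12.0142 ≈ 1.6219.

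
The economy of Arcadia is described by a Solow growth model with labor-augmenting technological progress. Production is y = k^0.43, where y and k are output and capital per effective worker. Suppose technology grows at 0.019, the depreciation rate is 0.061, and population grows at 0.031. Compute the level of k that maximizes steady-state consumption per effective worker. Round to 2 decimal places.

k_gold ≈ 10.76

n + g + δ = 0.031 + 0.019 + 0.061 = 0.111.
At the golden rule the marginal product of capital equals n+g+δ: 0.43·k^(0.43−1) = 0.111. Solving, k_gold = (0.43/0.111)^(1/0.57) ≈ 10.7605.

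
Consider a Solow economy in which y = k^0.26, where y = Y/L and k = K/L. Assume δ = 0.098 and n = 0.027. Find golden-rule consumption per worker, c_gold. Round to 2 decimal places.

Break-even investment rate: n + δ = 0.027 + 0.098 = 0.125.
Setting f'(k) = n+δ gives 0.26·k^(0.26−1) = 0.125, hence k_gold = (0.26/0.125)^(1/0.74) ≈ 2.6904.
y_gold = 2.6904^0.26 ≈ 1.2935.
c_gold = y_gold − (n+δ)·k_gold = 1.2935 − 0.125·2.6904 ≈ 0.9572.

c_gold ≈ 0.96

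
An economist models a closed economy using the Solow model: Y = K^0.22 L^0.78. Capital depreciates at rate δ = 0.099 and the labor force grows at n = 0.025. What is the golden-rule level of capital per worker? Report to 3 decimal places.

k_gold ≈ 2.086

n + δ = 0.025 + 0.099 = 0.124.
Golden rule sets MPK = n+δ: 0.22·k^(0.22−1) = 0.124, so k_gold = (0.22/0.124)^(1/0.78) ≈ 2.0856.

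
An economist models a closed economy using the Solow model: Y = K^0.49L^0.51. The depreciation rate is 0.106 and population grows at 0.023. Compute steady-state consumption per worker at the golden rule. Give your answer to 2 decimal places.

c_gold ≈ 1.84

The effective depreciation rate is n + δ = 0.023 + 0.106 = 0.129.
Maximizing c = f(k) − (n+δ)·k gives f'(k) = n+δ, i.e. 0.49·k^(0.49−1) = 0.129, so k_gold = (0.49/0.129)^(1/0.51) ≈ 13.6925.
y_gold = 13.6925^0.49 ≈ 3.6048.
c_gold = y_gold − (n+δ)·k_gold = 3.6048 − 0.129·13.6925 ≈ 1.8384.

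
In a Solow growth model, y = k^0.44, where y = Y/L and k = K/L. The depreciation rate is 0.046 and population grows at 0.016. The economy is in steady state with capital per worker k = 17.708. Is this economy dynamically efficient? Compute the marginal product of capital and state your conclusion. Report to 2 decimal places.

dynamically efficient; MPK ≈ 0.09

Break-even investment rate: n + δ = 0.016 + 0.046 = 0.062.
MPK = 0.44·k^(0.44−1) = 0.44·17.708^(-0.56) ≈ 0.0880.
MPK > 0.062, so the economy is dynamically efficient (under-saving).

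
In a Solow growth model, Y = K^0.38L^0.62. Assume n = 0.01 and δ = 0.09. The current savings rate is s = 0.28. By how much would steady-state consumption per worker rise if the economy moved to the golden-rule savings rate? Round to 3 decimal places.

Capital per worker breaks even when investment replaces (n + δ)·k; here n + δ = 0.1.
Current steady state (s = 0.28): k* = (0.28/0.1)^(1/0.62) ≈ 5.2629, y* = 5.2629^0.38 ≈ 1.8796, c* = (1−0.28)·1.8796 ≈ 1.3533.
At the golden rule the marginal product of capital equals n+δ: 0.38·k^(0.38−1) = 0.1. Solving, k_gold = (0.38/0.1)^(1/0.62) ≈ 8.6126.
y_gold = 8.6126^0.38 ≈ 2.2665, c_gold = y_gold − 0.1·k_gold ≈ 1.4052.
Gain: Δc = 1.4052 − 1.3533 ≈ 0.0519.

Δc ≈ 0.052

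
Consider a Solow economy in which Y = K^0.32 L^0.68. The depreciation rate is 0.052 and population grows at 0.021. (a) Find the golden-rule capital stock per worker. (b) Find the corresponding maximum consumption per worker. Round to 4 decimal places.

Break-even investment rate: n + δ = 0.021 + 0.052 = 0.073.
At the golden rule the marginal product of capital equals n+δ: 0.32·k^(0.32−1) = 0.073. Solving, k_gold = (0.32/0.073)^(1/0.68) ≈ 8.7875.
y_gold = 8.7875^0.32 ≈ 2.0046; c_gold = y_gold − 0.073·k_gold ≈ 1.3632.

(a) k_gold ≈ 8.7875; (b) c_gold ≈ 1.3632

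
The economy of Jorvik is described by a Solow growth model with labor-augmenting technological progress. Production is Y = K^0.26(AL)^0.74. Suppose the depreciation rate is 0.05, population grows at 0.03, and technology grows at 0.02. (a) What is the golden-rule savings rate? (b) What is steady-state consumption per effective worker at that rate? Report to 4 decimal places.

The effective depreciation rate is n + g + δ = 0.03 + 0.02 + 0.05 = 0.1.
For Cobb-Douglas, s_gold equals capital's share: s_gold = 0.26.
Golden rule sets MPK = n+g+δ: 0.26·k^(0.26−1) = 0.1, so k_gold = (0.26/0.1)^(1/0.74) ≈ 3.6373.
y_gold = 3.6373^0.26 ≈ 1.3989; c_gold = (1−0.26)·y_gold ≈ 1.0352.

(a) s_gold = 0.2600; (b) c_gold ≈ 1.0352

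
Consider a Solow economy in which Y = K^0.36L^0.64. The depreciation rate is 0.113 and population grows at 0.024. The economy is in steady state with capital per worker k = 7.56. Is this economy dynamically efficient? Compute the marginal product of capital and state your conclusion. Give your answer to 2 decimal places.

n + δ = 0.024 + 0.113 = 0.137.
MPK = 0.36·k^(0.36−1) = 0.36·7.56^(-0.64) ≈ 0.0986.
MPK < 0.137, so the economy is dynamically inefficient (over-saving).

dynamically inefficient; MPK ≈ 0.10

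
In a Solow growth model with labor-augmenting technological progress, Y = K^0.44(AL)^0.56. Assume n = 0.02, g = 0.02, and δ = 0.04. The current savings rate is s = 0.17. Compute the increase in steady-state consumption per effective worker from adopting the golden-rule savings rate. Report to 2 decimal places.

n + g + δ = 0.02 + 0.02 + 0.04 = 0.08.
Current steady state (s = 0.17): k* = (0.17/0.08)^(1/0.56) ≈ 3.8421, y* = 3.8421^0.44 ≈ 1.8081, c* = (1−0.17)·1.8081 ≈ 1.5007.
At the golden rule the marginal product of capital equals n+g+δ: 0.44·k^(0.44−1) = 0.08. Solving, k_gold = (0.44/0.08)^(1/0.56) ≈ 20.9931.
y_gold = 20.9931^0.44 ≈ 3.8169, c_gold = y_gold − 0.08·k_gold ≈ 2.1375.
Gain: Δc = 2.1375 − 1.5007 ≈ 0.6368.

Δc ≈ 0.64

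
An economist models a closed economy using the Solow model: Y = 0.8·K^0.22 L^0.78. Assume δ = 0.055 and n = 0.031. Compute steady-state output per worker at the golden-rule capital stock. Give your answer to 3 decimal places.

Capital per worker breaks even when investment replaces (n + δ)·k; here n + δ = 0.086.
Golden rule sets MPK = n+δ: 0.22·0.8·k^(0.22−1) = 0.086, so k_gold = (0.22·0.8/0.086)^(1/0.78) ≈ 2.5046.
Output: y_gold = 0.8·k_gold^0.22 = 0.8·2.5046^0.22 ≈ 0.9791.

y_gold ≈ 0.979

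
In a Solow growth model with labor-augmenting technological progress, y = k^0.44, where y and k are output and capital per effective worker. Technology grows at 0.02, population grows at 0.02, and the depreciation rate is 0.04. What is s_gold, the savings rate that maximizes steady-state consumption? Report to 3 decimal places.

s_gold = 0.440

Break-even investment rate: n + g + δ = 0.02 + 0.02 + 0.04 = 0.08.
At the golden rule MPK = n+g+δ, and in any Cobb-Douglas steady state s = (n+g+δ)·k/y = MPK·k/y = capital's share 0.44.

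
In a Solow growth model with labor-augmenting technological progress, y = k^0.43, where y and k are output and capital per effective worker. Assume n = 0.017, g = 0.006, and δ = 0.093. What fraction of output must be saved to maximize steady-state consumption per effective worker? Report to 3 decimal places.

s_gold = 0.430

The effective depreciation rate is n + g + δ = 0.017 + 0.006 + 0.093 = 0.116.
At the golden rule MPK = n+g+δ, and in any Cobb-Douglas steady state s = (n+g+δ)·k/y = MPK·k/y = capital's share 0.43.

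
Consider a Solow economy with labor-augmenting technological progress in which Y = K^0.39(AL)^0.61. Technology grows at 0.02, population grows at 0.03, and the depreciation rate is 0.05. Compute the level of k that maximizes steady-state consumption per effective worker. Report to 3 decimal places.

k_gold ≈ 9.310

Capital per effective worker breaks even when investment replaces (n + g + δ)·k; here n + g + δ = 0.1.
Maximizing c = f(k) − (n+g+δ)·k gives f'(k) = n+g+δ, i.e. 0.39·k^(0.39−1) = 0.1, so k_gold = (0.39/0.1)^(1/0.61) ≈ 9.3102.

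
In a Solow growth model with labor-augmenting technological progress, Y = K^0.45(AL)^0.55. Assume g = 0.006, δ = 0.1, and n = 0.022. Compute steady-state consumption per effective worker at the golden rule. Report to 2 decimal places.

Capital per effective worker breaks even when investment replaces (n + g + δ)·k; here n + g + δ = 0.128.
Golden rule sets MPK = n+g+δ: 0.45·k^(0.45−1) = 0.128, so k_gold = (0.45/0.128)^(1/0.55) ≈ 9.8340.
y_gold = 9.8340^0.45 ≈ 2.7972.
c_gold = y_gold − (n+g+δ)·k_gold = 2.7972 − 0.128·9.8340 ≈ 1.5385.

c_gold ≈ 1.54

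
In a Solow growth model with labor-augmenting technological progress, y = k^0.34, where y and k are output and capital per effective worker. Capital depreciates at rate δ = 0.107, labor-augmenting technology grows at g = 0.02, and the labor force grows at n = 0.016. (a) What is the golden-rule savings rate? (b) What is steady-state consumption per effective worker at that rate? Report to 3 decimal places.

(a) s_gold = 0.340; (b) c_gold ≈ 1.031

Break-even investment rate: n + g + δ = 0.016 + 0.02 + 0.107 = 0.143.
For Cobb-Douglas, s_gold equals capital's share: s_gold = 0.34.
Setting f'(k) = n+g+δ gives 0.34·k^(0.34−1) = 0.143, hence k_gold = (0.34/0.143)^(1/0.66) ≈ 3.7146.
y_gold = 3.7146^0.34 ≈ 1.5623; c_gold = (1−0.34)·y_gold ≈ 1.0311.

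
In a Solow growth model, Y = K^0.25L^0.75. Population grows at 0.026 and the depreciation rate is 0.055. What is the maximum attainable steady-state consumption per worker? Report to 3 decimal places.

c_gold ≈ 1.092

Capital per worker breaks even when investment replaces (n + δ)·k; here n + δ = 0.081.
Setting f'(k) = n+δ gives 0.25·k^(0.25−1) = 0.081, hence k_gold = (0.25/0.081)^(1/0.75) ≈ 4.4937.
y_gold = 4.4937^0.25 ≈ 1.4560.
c_gold = y_gold − (n+δ)·k_gold = 1.4560 − 0.081·4.4937 ≈ 1.0920.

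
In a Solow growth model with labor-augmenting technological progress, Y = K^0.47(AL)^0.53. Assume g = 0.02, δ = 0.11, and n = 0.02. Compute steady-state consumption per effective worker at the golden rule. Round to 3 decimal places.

c_gold ≈ 1.459

Break-even investment rate: n + g + δ = 0.02 + 0.02 + 0.11 = 0.15.
Setting f'(k) = n+g+δ gives 0.47·k^(0.47−1) = 0.15, hence k_gold = (0.47/0.15)^(1/0.53) ≈ 8.6270.
y_gold = 8.6270^0.47 ≈ 2.7533.
c_gold = y_gold − (n+g+δ)·k_gold = 2.7533 − 0.15·8.6270 ≈ 1.4593.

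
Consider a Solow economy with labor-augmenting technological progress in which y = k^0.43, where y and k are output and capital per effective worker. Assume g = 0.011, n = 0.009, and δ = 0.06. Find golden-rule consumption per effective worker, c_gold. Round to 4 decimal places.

The effective depreciation rate is n + g + δ = 0.009 + 0.011 + 0.06 = 0.08.
At the golden rule the marginal product of capital equals n+g+δ: 0.43·k^(0.43−1) = 0.08. Solving, k_gold = (0.43/0.08)^(1/0.57) ≈ 19.1146.
y_gold = 19.1146^0.43 ≈ 3.5562.
c_gold = y_gold − (n+g+δ)·k_gold = 3.5562 − 0.08·19.1146 ≈ 2.0270.

c_gold ≈ 2.0270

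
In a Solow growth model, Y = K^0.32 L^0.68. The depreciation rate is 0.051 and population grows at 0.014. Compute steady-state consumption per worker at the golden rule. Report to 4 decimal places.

Break-even investment rate: n + δ = 0.014 + 0.051 = 0.065.
At the golden rule the marginal product of capital equals n+δ: 0.32·k^(0.32−1) = 0.065. Solving, k_gold = (0.32/0.065)^(1/0.68) ≈ 10.4231.
y_gold = 10.4231^0.32 ≈ 2.1172.
c_gold = y_gold − (n+δ)·k_gold = 2.1172 − 0.065·10.4231 ≈ 1.4397.

c_gold ≈ 1.4397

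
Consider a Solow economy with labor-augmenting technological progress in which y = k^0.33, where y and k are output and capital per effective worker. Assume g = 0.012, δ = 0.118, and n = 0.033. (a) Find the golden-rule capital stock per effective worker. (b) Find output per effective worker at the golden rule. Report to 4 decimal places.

(a) k_gold ≈ 2.8655; (b) y_gold ≈ 1.4154

Capital per effective worker breaks even when investment replaces (n + g + δ)·k; here n + g + δ = 0.163.
Golden rule sets MPK = n+g+δ: 0.33·k^(0.33−1) = 0.163, so k_gold = (0.33/0.163)^(1/0.67) ≈ 2.8655.
y_gold = 2.8655^0.33 ≈ 1.4154.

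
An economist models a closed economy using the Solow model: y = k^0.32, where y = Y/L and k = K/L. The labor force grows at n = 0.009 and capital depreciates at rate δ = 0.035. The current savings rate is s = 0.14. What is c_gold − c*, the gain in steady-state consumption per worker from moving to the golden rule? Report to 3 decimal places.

Δc ≈ 0.247

Capital per worker breaks even when investment replaces (n + δ)·k; here n + δ = 0.044.
Current steady state (s = 0.14): k* = (0.14/0.044)^(1/0.68) ≈ 5.4857, y* = 5.4857^0.32 ≈ 1.7241, c* = (1−0.14)·1.7241 ≈ 1.4827.
Maximizing c = f(k) − (n+δ)·k gives f'(k) = n+δ, i.e. 0.32·k^(0.32−1) = 0.044, so k_gold = (0.32/0.044)^(1/0.68) ≈ 18.5013.
y_gold = 18.5013^0.32 ≈ 2.5439, c_gold = y_gold − 0.044·k_gold ≈ 1.7299.
Gain: Δc = 1.7299 − 1.4827 ≈ 0.2472.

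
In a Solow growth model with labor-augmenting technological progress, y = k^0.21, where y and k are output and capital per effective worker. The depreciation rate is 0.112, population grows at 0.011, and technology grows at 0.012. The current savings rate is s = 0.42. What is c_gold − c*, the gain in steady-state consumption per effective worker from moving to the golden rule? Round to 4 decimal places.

The effective depreciation rate is n + g + δ = 0.011 + 0.012 + 0.112 = 0.135.
Current steady state (s = 0.42): k* = (0.42/0.135)^(1/0.79) ≈ 4.2067, y* = 4.2067^0.21 ≈ 1.3522, c* = (1−0.42)·1.3522 ≈ 0.7843.
Golden rule sets MPK = n+g+δ: 0.21·k^(0.21−1) = 0.135, so k_gold = (0.21/0.135)^(1/0.79) ≈ 1.7494.
y_gold = 1.7494^0.21 ≈ 1.1246, c_gold = y_gold − 0.135·k_gold ≈ 0.8885.
Gain: Δc = 0.8885 − 0.7843 ≈ 0.1042.

Δc ≈ 0.1042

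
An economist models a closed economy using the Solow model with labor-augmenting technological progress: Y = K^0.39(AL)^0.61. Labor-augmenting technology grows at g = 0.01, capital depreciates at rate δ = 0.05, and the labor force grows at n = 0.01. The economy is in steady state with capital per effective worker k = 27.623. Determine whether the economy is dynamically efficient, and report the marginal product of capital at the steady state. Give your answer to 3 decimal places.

dynamically inefficient; MPK ≈ 0.052

n + g + δ = 0.01 + 0.01 + 0.05 = 0.07.
MPK = 0.39·k^(0.39−1) = 0.39·27.623^(-0.61) ≈ 0.0515.
MPK < 0.07, so the economy is dynamically inefficient (over-saving).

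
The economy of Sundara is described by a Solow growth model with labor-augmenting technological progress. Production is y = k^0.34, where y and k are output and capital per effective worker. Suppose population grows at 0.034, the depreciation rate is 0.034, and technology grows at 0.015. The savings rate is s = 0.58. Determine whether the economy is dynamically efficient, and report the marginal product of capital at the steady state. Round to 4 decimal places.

dynamically inefficient; MPK ≈ 0.0487

Capital per effective worker breaks even when investment replaces (n + g + δ)·k; here n + g + δ = 0.083.
Steady-state k*: s·k^0.34 = 0.083·k gives k* = (0.58/0.083)^(1/0.66) ≈ 19.0247.
MPK = 0.34·19.0247^(-0.66) ≈ 0.0487.
MPK < n+g+δ = 0.083, so the economy is dynamically inefficient (over-saving).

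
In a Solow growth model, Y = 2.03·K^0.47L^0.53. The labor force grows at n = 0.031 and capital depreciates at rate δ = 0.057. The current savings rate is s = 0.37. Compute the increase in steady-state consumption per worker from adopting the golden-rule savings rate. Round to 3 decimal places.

Δc ≈ 0.343

Capital per worker breaks even when investment replaces (n + δ)·k; here n + δ = 0.088.
Current steady state (s = 0.37): k* = (0.37·2.03/0.088)^(1/0.53) ≈ 57.1491, y* = 2.03·57.1491^0.47 ≈ 13.5922, c* = (1−0.37)·13.5922 ≈ 8.5631.
Golden rule sets MPK = n+δ: 0.47·2.03·k^(0.47−1) = 0.088, so k_gold = (0.47·2.03/0.088)^(1/0.53) ≈ 89.7512.
y_gold = 2.03·89.7512^0.47 ≈ 16.8045, c_gold = y_gold − 0.088·k_gold ≈ 8.9064.
Gain: Δc = 8.9064 − 8.5631 ≈ 0.3433.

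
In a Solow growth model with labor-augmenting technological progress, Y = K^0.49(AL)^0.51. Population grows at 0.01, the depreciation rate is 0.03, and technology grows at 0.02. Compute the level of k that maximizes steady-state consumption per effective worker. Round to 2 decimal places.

k_gold ≈ 61.42

Break-even investment rate: n + g + δ = 0.01 + 0.02 + 0.03 = 0.06.
Maximizing c = f(k) − (n+g+δ)·k gives f'(k) = n+g+δ, i.e. 0.49·k^(0.49−1) = 0.06, so k_gold = (0.49/0.06)^(1/0.51) ≈ 61.4219.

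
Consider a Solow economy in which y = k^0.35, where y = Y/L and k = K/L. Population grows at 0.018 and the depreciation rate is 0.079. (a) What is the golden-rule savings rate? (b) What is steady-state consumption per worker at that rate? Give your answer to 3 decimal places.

The effective depreciation rate is n + δ = 0.018 + 0.079 = 0.097.
For Cobb-Douglas, s_gold equals capital's share: s_gold = 0.35.
Golden rule sets MPK = n+δ: 0.35·k^(0.35−1) = 0.097, so k_gold = (0.35/0.097)^(1/0.65) ≈ 7.2008.
y_gold = 7.2008^0.35 ≈ 1.9956; c_gold = (1−0.35)·y_gold ≈ 1.2972.

(a) s_gold = 0.350; (b) c_gold ≈ 1.297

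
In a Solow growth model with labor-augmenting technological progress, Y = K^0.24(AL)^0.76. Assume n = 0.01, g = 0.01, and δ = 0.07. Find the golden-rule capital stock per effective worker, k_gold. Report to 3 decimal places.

k_gold ≈ 3.635

Break-even investment rate: n + g + δ = 0.01 + 0.01 + 0.07 = 0.09.
Golden rule sets MPK = n+g+δ: 0.24·k^(0.24−1) = 0.09, so k_gold = (0.24/0.09)^(1/0.76) ≈ 3.6348.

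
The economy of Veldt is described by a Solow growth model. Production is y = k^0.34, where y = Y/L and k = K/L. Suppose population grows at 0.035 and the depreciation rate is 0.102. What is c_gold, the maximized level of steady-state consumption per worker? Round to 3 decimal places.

c_gold ≈ 1.054

The effective depreciation rate is n + δ = 0.035 + 0.102 = 0.137.
At the golden rule the marginal product of capital equals n+δ: 0.34·k^(0.34−1) = 0.137. Solving, k_gold = (0.34/0.137)^(1/0.66) ≈ 3.9639.
y_gold = 3.9639^0.34 ≈ 1.5972.
c_gold = y_gold − (n+δ)·k_gold = 1.5972 − 0.137·3.9639 ≈ 1.0542.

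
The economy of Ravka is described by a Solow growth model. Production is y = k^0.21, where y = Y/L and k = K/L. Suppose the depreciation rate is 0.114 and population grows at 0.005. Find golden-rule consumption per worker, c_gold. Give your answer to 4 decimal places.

Break-even investment rate: n + δ = 0.005 + 0.114 = 0.119.
Setting f'(k) = n+δ gives 0.21·k^(0.21−1) = 0.119, hence k_gold = (0.21/0.119)^(1/0.79) ≈ 2.0523.
y_gold = 2.0523^0.21 ≈ 1.1630.
c_gold = y_gold − (n+δ)·k_gold = 1.1630 − 0.119·2.0523 ≈ 0.9188.

c_gold ≈ 0.9188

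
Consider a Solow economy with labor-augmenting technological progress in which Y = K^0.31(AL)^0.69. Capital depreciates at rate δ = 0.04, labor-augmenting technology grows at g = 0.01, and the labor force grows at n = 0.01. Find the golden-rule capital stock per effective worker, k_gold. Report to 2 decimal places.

k_gold ≈ 10.81

Break-even investment rate: n + g + δ = 0.01 + 0.01 + 0.04 = 0.06.
Maximizing c = f(k) − (n+g+δ)·k gives f'(k) = n+g+δ, i.e. 0.31·k^(0.31−1) = 0.06, so k_gold = (0.31/0.06)^(1/0.69) ≈ 10.8053.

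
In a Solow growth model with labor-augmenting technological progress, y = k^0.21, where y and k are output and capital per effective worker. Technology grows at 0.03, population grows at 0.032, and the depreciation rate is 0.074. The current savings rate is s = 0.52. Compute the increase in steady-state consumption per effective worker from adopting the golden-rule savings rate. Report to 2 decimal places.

The effective depreciation rate is n + g + δ = 0.032 + 0.03 + 0.074 = 0.136.
Current steady state (s = 0.52): k* = (0.52/0.136)^(1/0.79) ≈ 5.4613, y* = 5.4613^0.21 ≈ 1.4283, c* = (1−0.52)·1.4283 ≈ 0.6856.
Setting f'(k) = n+g+δ gives 0.21·k^(0.21−1) = 0.136, hence k_gold = (0.21/0.136)^(1/0.79) ≈ 1.7331.
y_gold = 1.7331^0.21 ≈ 1.1224, c_gold = y_gold − 0.136·k_gold ≈ 0.8867.
Gain: Δc = 0.8867 − 0.6856 ≈ 0.2011.

Δc ≈ 0.20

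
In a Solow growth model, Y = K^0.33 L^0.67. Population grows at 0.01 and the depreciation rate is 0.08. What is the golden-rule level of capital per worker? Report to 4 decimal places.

n + δ = 0.01 + 0.08 = 0.09.
Setting f'(k) = n+δ gives 0.33·k^(0.33−1) = 0.09, hence k_gold = (0.33/0.09)^(1/0.67) ≈ 6.9534.

k_gold ≈ 6.9534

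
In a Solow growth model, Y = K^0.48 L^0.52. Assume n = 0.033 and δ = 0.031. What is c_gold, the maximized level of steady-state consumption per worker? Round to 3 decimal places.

c_gold ≈ 3.340

The effective depreciation rate is n + δ = 0.033 + 0.031 = 0.064.
At the golden rule the marginal product of capital equals n+δ: 0.48·k^(0.48−1) = 0.064. Solving, k_gold = (0.48/0.064)^(1/0.52) ≈ 48.1737.
y_gold = 48.1737^0.48 ≈ 6.4232.
c_gold = y_gold − (n+δ)·k_gold = 6.4232 − 0.064·48.1737 ≈ 3.3400.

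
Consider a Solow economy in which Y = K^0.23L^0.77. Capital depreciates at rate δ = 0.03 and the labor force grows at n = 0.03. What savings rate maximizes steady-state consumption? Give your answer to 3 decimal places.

s_gold = 0.230

n + δ = 0.03 + 0.03 = 0.06.
At the golden rule MPK = n+δ, and in any Cobb-Douglas steady state s = (n+δ)·k/y = MPK·k/y = capital's share 0.23.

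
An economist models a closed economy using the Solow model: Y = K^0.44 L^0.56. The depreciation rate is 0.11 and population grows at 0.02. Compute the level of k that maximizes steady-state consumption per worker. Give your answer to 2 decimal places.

k_gold ≈ 8.82

n + δ = 0.02 + 0.11 = 0.13.
Maximizing c = f(k) − (n+δ)·k gives f'(k) = n+δ, i.e. 0.44·k^(0.44−1) = 0.13, so k_gold = (0.44/0.13)^(1/0.56) ≈ 8.8217.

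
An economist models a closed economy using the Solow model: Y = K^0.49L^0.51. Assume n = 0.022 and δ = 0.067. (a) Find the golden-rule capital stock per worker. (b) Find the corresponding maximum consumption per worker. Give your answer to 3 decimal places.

Break-even investment rate: n + δ = 0.022 + 0.067 = 0.089.
Setting f'(k) = n+δ gives 0.49·k^(0.49−1) = 0.089, hence k_gold = (0.49/0.089)^(1/0.51) ≈ 28.3505.
y_gold = 28.3505^0.49 ≈ 5.1494; c_gold = y_gold − 0.089·k_gold ≈ 2.6262.

(a) k_gold ≈ 28.351; (b) c_gold ≈ 2.626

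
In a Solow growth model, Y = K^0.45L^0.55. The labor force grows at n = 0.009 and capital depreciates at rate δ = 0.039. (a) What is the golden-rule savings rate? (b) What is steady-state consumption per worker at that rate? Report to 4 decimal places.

Capital per worker breaks even when investment replaces (n + δ)·k; here n + δ = 0.048.
For Cobb-Douglas, s_gold equals capital's share: s_gold = 0.45.
Golden rule sets MPK = n+δ: 0.45·k^(0.45−1) = 0.048, so k_gold = (0.45/0.048)^(1/0.55) ≈ 58.5087.
y_gold = 58.5087^0.45 ≈ 6.2409; c_gold = (1−0.45)·y_gold ≈ 3.4325.

(a) s_gold = 0.4500; (b) c_gold ≈ 3.4325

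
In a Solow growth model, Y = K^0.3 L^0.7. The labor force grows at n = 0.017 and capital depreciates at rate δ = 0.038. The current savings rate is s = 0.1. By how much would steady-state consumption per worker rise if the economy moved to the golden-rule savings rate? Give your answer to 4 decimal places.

Break-even investment rate: n + δ = 0.017 + 0.038 = 0.055.
Current steady state (s = 0.1): k* = (0.1/0.055)^(1/0.7) ≈ 2.3491, y* = 2.3491^0.3 ≈ 1.2920, c* = (1−0.1)·1.2920 ≈ 1.1628.
Setting f'(k) = n+δ gives 0.3·k^(0.3−1) = 0.055, hence k_gold = (0.3/0.055)^(1/0.7) ≈ 11.2853.
y_gold = 11.2853^0.3 ≈ 2.0690, c_gold = y_gold − 0.055·k_gold ≈ 1.4483.
Gain: Δc = 1.4483 − 1.1628 ≈ 0.2854.

Δc ≈ 0.2854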